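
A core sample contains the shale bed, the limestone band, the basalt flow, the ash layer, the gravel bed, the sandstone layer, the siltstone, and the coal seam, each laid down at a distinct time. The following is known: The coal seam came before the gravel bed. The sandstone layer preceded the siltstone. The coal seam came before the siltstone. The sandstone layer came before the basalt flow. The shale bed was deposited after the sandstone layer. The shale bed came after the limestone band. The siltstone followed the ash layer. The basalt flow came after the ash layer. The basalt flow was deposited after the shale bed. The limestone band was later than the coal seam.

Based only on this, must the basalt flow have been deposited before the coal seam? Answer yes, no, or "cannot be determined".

no

Tracing the constraints gives the coal seam → the limestone band → the shale bed → the basalt flow, so the coal seam must come before the basalt flow.
That means the basalt flow cannot be before the coal seam.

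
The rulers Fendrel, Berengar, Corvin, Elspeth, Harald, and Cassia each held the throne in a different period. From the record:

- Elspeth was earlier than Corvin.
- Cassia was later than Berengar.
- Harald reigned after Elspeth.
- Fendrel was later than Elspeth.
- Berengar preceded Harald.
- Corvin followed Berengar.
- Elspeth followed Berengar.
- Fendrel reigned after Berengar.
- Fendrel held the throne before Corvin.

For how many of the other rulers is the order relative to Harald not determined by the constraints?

3

Forced before Harald: Berengar and Elspeth.
That leaves Cassia, Corvin, and Fendrel with no forced order relative to Harald — 3.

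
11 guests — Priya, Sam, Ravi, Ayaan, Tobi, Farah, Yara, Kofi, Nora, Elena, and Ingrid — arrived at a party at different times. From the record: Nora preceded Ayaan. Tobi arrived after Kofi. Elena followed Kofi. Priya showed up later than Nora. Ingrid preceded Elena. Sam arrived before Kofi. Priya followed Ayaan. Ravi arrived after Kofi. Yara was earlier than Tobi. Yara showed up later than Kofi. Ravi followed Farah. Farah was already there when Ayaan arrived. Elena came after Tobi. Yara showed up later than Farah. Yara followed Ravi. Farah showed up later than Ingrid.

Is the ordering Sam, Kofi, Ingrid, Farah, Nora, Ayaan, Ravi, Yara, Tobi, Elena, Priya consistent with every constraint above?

Check each stated constraint against the proposed order — e.g. Kofi is ahead of Tobi; Kofi is ahead of Elena. Every pair is in the required order; nothing is violated.

yes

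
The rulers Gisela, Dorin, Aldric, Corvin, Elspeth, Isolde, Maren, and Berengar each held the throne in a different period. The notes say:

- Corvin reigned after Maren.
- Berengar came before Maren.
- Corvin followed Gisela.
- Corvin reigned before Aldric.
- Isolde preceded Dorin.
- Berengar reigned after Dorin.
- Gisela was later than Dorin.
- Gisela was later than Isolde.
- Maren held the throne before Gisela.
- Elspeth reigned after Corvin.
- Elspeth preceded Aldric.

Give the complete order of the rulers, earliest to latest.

The constraints fix every adjacent pair, so only one ordering works:
Isolde → Dorin → Berengar → Maren → Gisela → Corvin → Elspeth → Aldric.

Isolde, Dorin, Berengar, Maren, Gisela, Corvin, Elspeth, Aldric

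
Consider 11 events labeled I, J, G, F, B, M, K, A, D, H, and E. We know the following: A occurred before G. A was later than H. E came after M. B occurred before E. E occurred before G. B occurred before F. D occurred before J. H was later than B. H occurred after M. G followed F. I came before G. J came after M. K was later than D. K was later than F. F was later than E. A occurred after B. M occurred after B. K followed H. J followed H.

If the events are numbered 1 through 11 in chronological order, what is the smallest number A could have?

4

B, H, and M must all come before A — 3 forced predecessors.
Nothing else is forced ahead of A, so its earliest slot is position 3 + 1 = 4.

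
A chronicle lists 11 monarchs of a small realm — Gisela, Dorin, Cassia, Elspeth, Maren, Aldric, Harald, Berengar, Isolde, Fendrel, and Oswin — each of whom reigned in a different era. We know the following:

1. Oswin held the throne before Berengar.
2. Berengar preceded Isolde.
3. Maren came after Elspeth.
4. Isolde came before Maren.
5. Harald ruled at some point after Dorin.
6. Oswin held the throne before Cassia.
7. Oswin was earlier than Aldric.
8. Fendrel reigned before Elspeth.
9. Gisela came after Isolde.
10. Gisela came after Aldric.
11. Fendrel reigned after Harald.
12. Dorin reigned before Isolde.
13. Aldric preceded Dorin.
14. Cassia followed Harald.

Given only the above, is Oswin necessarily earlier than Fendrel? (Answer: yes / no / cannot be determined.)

yes

Chain the constraints: Oswin → Aldric → Dorin → Harald → Fendrel. Each link is directly stated, so Oswin comes before Fendrel.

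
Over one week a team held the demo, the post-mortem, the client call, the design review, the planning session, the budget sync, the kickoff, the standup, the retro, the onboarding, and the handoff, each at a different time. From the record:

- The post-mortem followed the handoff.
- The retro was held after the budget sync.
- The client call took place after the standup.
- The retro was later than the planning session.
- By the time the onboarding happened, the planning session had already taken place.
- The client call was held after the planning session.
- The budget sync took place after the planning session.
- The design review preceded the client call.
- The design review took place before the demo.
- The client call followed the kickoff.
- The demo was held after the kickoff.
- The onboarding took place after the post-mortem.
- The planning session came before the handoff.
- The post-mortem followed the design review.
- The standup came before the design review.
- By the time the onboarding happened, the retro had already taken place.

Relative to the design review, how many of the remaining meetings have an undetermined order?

Forced before the design review: the standup; forced after the design review: the client call, the demo, the onboarding, and the post-mortem.
That leaves the budget sync, the handoff, the kickoff, the planning session, and the retro with no forced order relative to the design review — 5.

5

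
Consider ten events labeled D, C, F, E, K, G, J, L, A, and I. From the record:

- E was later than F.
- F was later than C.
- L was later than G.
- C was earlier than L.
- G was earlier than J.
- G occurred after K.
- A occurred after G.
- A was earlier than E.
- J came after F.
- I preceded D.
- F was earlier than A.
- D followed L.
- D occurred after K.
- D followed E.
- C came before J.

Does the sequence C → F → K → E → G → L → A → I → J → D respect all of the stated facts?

The constraints require A before E, but in the proposed sequence E appears ahead of A. That one violation is enough.

no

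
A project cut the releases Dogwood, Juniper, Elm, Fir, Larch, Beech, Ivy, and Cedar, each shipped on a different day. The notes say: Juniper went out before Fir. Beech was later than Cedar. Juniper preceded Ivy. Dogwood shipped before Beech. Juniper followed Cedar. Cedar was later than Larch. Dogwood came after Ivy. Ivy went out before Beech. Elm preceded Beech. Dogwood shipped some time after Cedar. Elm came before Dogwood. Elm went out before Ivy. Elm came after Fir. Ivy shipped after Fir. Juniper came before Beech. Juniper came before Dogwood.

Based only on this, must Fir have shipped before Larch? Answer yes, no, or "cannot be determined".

no

Tracing the constraints gives Larch → Cedar → Juniper → Fir, so Larch must come before Fir.
That means Fir cannot be before Larch.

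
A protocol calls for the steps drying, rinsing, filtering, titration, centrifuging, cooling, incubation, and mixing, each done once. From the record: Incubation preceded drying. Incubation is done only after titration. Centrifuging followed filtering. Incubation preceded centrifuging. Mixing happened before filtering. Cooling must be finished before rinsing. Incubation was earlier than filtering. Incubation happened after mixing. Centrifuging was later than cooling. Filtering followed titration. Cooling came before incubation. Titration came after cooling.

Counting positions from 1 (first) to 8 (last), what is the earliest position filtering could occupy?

5

Cooling, incubation, mixing, and titration must all come before filtering — 4 forced predecessors.
Nothing else is forced ahead of filtering, so its earliest slot is position 4 + 1 = 5.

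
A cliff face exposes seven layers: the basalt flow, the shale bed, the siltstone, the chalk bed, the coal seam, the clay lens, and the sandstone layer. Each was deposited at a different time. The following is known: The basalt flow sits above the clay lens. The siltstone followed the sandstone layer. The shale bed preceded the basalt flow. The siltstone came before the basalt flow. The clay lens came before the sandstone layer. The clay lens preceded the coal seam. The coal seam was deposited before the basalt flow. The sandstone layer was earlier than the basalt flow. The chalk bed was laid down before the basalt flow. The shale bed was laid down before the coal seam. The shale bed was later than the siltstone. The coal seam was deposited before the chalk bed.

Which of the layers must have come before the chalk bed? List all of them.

the clay lens, the coal seam, the sandstone layer, the shale bed, the siltstone

Directly stated before the chalk bed: the coal seam.
The clay lens reaches the chalk bed via the clay lens → the coal seam → the chalk bed.
The sandstone layer reaches the chalk bed via the sandstone layer → the siltstone → the shale bed → the coal seam → the chalk bed.
The shale bed reaches the chalk bed via the shale bed → the coal seam → the chalk bed.
Likewise the siltstone reaches the chalk bed by chaining the stated constraints.
No chain forces the basalt flow ahead of the chalk bed.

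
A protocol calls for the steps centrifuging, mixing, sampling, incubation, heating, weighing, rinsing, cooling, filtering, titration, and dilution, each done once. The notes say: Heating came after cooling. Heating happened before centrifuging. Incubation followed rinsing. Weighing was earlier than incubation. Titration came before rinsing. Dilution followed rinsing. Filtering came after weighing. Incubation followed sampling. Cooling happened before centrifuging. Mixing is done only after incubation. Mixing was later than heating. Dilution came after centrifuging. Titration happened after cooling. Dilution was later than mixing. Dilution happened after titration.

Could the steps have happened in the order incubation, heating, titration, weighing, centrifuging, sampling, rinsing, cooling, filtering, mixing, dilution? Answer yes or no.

The constraints require cooling before titration, but in the proposed sequence titration appears ahead of cooling. That one violation is enough.

no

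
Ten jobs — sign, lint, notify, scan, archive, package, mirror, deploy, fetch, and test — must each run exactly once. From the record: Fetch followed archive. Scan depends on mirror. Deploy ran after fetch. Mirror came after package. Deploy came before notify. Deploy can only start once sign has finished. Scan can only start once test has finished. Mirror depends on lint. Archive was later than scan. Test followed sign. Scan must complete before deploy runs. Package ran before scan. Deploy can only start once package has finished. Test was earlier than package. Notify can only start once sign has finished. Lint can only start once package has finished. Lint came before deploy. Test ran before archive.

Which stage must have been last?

notify

Every other stage has a chain of constraints placing it before notify, so notify is last.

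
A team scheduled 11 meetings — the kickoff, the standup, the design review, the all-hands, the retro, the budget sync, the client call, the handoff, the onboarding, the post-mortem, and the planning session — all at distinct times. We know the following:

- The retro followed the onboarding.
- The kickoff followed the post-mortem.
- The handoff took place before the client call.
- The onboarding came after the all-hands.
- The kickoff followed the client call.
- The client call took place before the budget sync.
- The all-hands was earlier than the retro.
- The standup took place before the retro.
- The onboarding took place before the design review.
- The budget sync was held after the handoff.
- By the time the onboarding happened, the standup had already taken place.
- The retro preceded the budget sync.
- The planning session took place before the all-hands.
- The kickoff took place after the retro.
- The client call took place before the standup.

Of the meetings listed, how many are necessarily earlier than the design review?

Directly stated before the design review: the onboarding.
The all-hands reaches the design review via the all-hands → the onboarding → the design review.
The client call reaches the design review via the client call → the standup → the onboarding → the design review.
The handoff reaches the design review via the handoff → the client call → the standup → the onboarding → the design review.
Likewise the planning session and the standup each reach the design review by chaining the stated constraints.
No chain forces the post-mortem (or any of the others) ahead of the design review.
That's the all-hands, the client call, the handoff, the onboarding, the planning session, and the standup — 6 in all.

6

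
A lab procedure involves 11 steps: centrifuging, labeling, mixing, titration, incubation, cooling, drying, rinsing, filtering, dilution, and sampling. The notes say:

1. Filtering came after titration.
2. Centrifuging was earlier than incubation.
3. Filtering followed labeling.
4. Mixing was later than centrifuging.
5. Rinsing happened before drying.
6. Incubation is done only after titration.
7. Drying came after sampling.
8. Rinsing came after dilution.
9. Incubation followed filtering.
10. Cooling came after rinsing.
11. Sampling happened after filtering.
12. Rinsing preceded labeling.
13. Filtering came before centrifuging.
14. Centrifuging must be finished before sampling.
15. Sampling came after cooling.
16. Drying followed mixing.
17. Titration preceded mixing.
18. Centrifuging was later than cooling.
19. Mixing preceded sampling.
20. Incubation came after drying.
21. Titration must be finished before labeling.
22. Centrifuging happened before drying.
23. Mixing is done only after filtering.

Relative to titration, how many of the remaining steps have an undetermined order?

3

Forced after titration: centrifuging, drying, filtering, incubation, labeling, mixing, and sampling.
That leaves cooling, dilution, and rinsing with no forced order relative to titration — 3.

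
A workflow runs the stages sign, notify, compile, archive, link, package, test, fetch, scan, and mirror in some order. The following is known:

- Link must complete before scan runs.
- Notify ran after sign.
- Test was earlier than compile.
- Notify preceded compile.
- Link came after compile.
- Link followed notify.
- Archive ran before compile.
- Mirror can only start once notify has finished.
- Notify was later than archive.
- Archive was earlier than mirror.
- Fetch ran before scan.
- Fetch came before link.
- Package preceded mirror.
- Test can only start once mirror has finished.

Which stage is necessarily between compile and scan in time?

Tracing the constraints gives compile → link → scan, so link sits after compile and before scan.
No other stage is forced both after compile and before scan.

link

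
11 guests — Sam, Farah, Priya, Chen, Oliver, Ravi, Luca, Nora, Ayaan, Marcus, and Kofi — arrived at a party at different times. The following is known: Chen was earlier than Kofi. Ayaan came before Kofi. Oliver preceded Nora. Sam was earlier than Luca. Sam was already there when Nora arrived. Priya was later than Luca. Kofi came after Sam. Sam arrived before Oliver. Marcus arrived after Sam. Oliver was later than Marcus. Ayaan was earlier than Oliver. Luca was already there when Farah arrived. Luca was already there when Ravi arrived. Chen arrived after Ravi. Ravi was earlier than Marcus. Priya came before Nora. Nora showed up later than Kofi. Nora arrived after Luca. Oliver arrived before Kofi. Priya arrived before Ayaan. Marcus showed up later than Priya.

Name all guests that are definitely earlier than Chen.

Directly stated before Chen: Ravi.
Luca reaches Chen via Luca → Ravi → Chen.
Sam reaches Chen via Sam → Luca → Ravi → Chen.
No chain forces Marcus (or any of the others) ahead of Chen.

Luca, Ravi, Sam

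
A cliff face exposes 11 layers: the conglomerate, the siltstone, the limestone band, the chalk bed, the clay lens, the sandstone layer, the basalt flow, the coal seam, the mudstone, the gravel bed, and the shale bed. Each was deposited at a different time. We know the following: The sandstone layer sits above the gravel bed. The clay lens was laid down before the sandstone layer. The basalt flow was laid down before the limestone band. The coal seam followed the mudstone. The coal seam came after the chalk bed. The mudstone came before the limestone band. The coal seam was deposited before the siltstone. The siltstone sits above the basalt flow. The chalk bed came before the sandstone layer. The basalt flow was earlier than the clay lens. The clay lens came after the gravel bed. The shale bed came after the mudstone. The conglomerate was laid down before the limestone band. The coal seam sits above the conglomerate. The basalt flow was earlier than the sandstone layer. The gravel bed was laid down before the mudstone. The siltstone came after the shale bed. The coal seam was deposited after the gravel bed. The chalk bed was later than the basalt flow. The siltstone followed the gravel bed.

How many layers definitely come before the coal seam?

Directly stated before the coal seam: the chalk bed, the conglomerate, the gravel bed, and the mudstone.
The basalt flow reaches the coal seam via the basalt flow → the chalk bed → the coal seam.
No chain forces the sandstone layer (or any of the others) ahead of the coal seam.
That's the basalt flow, the chalk bed, the conglomerate, the gravel bed, and the mudstone — 5 in all.

5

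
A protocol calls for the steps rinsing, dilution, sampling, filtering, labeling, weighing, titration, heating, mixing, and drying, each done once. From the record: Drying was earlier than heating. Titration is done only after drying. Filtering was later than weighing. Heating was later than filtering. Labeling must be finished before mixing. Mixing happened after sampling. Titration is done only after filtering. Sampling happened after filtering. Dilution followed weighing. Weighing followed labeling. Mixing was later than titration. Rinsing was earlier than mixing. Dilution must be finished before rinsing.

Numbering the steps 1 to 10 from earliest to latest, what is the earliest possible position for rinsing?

Dilution, labeling, and weighing must all come before rinsing — 3 forced predecessors.
Nothing else is forced ahead of rinsing, so its earliest slot is position 3 + 1 = 4.

4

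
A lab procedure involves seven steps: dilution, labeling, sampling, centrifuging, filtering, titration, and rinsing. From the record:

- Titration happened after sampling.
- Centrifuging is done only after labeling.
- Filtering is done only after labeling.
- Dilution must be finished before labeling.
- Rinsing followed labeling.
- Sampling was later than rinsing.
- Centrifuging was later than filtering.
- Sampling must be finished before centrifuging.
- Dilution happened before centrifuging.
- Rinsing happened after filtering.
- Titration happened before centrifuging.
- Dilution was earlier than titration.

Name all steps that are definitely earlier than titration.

dilution, filtering, labeling, rinsing, sampling

Directly stated before titration: dilution and sampling.
Filtering reaches titration via filtering → rinsing → sampling → titration.
Labeling reaches titration via labeling → rinsing → sampling → titration.
Rinsing reaches titration via rinsing → sampling → titration.
No chain forces centrifuging ahead of titration.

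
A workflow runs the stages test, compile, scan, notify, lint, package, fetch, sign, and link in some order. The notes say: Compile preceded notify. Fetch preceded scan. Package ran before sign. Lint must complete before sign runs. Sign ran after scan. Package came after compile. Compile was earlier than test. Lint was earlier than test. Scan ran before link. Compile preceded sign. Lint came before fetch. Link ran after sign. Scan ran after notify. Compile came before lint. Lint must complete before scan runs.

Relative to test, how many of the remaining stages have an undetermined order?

Forced before test: compile and lint.
That leaves fetch, link, notify, package, scan, and sign with no forced order relative to test — 6.

6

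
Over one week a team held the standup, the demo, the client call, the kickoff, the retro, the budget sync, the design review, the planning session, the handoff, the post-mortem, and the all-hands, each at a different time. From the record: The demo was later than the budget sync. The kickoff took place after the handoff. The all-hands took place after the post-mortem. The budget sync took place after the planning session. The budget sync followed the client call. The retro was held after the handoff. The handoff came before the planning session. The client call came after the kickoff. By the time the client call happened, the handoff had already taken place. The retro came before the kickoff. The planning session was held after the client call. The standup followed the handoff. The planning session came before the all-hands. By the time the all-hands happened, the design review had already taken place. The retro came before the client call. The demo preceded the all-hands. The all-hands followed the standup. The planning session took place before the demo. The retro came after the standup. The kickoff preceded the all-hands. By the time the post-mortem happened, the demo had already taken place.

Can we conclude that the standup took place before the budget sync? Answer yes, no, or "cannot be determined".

Chain the constraints: the standup → the retro → the client call → the budget sync. Each link is directly stated, so the standup comes before the budget sync.

yes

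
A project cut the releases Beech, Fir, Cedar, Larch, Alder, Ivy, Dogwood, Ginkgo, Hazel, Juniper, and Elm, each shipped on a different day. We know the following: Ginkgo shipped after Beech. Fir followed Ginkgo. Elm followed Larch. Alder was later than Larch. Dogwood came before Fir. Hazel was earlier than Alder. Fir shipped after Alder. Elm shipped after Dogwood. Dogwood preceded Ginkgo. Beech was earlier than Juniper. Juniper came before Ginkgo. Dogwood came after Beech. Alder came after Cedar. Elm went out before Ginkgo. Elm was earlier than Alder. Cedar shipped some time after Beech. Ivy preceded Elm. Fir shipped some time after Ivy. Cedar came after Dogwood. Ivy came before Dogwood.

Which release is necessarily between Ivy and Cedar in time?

Tracing the constraints gives Ivy → Dogwood → Cedar, so Dogwood sits after Ivy and before Cedar.
No other release is forced both after Ivy and before Cedar.

Dogwood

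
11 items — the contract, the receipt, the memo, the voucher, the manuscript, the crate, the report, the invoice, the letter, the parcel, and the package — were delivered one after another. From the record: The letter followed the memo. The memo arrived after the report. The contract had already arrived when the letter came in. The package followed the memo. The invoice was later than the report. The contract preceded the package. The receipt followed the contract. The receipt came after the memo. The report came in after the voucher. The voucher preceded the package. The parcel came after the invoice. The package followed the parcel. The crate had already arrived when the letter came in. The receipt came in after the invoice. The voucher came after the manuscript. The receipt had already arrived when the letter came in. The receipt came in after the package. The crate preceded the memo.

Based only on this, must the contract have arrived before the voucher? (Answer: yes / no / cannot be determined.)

cannot be determined

No chain of stated constraints runs from the contract to the voucher, and none runs from the voucher to the contract either.
So the relative order of the contract and the voucher is not fixed by the given facts.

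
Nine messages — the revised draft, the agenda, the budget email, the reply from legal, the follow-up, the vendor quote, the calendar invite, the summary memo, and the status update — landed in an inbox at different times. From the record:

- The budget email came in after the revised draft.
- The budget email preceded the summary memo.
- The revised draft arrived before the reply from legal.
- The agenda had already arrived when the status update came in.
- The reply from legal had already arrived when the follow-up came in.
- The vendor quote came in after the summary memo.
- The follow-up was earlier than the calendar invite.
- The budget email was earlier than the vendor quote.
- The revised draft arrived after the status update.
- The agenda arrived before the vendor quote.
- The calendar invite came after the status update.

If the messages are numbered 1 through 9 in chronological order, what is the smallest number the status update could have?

2

The agenda must come before the status update — 1 forced predecessor.
Nothing else is forced ahead of the status update, so its earliest slot is position 1 + 1 = 2.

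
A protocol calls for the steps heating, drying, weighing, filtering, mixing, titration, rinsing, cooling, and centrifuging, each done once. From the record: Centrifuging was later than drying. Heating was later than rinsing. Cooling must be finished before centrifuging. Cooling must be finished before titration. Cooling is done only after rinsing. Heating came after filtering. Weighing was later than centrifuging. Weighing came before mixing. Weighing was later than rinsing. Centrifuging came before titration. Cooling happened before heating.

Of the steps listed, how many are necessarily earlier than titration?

Directly stated before titration: centrifuging and cooling.
Drying reaches titration via drying → centrifuging → titration.
Rinsing reaches titration via rinsing → cooling → titration.
That's centrifuging, cooling, drying, and rinsing — 4 in all.

4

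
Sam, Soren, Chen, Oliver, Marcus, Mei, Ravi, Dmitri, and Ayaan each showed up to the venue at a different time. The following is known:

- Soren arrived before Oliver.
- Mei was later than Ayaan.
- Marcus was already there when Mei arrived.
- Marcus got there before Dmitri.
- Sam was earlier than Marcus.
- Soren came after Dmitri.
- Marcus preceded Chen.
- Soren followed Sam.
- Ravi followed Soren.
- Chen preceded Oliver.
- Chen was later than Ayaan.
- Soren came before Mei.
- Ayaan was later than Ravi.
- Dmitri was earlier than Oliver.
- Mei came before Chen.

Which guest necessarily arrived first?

Sam

Sam has a chain of constraints placing them before every other guest, so Sam must be first.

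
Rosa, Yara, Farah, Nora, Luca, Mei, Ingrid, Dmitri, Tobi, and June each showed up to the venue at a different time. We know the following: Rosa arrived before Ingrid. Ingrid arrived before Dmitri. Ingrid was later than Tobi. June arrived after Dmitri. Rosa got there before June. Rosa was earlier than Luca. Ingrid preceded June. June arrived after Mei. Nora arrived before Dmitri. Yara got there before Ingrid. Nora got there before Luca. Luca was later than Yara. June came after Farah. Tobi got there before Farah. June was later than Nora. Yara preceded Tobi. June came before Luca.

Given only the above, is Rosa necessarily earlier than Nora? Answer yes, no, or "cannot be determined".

No chain of stated constraints runs from Rosa to Nora, and none runs from Nora to Rosa either.
So the relative order of Rosa and Nora is not fixed by the given facts.

cannot be determined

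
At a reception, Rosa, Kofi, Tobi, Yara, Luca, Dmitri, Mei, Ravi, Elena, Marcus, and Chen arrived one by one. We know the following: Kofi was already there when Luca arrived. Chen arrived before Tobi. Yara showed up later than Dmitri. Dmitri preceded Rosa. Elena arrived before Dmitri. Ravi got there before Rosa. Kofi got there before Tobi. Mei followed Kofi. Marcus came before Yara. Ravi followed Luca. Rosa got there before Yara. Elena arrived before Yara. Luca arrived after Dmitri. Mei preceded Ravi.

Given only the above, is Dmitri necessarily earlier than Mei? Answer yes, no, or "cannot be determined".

No chain of stated constraints runs from Dmitri to Mei, and none runs from Mei to Dmitri either.
So the relative order of Dmitri and Mei is not fixed by the given facts.

cannot be determined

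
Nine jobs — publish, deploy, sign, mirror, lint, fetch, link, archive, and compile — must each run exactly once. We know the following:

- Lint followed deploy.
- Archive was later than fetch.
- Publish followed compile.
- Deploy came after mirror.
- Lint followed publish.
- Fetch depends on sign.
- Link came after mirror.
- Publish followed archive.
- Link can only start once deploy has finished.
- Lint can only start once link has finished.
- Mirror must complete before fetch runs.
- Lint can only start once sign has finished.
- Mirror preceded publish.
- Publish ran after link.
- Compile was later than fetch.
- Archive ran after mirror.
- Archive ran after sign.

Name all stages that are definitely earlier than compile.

fetch, mirror, sign

Directly stated before compile: fetch.
Mirror reaches compile via mirror → fetch → compile.
Sign reaches compile via sign → fetch → compile.
No chain forces lint (or any of the others) ahead of compile.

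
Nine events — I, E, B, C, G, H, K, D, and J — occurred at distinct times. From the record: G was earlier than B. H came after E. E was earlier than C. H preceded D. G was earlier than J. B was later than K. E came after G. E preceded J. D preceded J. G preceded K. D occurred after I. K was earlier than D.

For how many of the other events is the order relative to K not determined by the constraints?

4

Forced before K: G; forced after K: B, D, and J.
That leaves C, E, H, and I with no forced order relative to K — 4.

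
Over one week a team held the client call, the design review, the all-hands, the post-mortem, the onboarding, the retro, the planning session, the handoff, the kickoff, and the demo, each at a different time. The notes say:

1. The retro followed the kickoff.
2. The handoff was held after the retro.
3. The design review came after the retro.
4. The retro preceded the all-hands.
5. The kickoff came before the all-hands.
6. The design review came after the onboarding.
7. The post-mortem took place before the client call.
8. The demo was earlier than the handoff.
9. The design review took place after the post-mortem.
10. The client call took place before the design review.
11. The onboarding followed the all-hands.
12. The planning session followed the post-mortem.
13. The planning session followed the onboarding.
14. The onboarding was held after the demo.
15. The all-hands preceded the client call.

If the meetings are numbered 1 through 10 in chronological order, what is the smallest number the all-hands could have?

3

The kickoff and the retro must both come before the all-hands — 2 forced predecessors.
Nothing else is forced ahead of the all-hands, so its earliest slot is position 2 + 1 = 3.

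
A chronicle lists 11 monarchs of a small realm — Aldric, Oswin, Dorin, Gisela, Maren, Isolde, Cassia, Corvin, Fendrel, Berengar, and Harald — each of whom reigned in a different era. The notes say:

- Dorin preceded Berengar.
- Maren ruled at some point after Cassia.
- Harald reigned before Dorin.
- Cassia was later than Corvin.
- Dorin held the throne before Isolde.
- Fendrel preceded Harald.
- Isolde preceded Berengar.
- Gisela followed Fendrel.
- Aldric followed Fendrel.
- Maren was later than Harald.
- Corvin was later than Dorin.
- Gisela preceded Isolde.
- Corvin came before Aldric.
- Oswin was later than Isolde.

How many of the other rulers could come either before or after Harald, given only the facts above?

Forced before Harald: Fendrel; forced after Harald: Aldric, Berengar, Cassia, Corvin, Dorin, Isolde, Maren, and Oswin.
That leaves Gisela with no forced order relative to Harald — 1.

1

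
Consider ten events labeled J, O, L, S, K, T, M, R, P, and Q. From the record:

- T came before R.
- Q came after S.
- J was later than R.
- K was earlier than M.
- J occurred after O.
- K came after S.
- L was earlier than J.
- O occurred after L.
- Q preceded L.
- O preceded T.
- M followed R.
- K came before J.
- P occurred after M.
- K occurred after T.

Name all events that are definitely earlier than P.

Directly stated before P: M.
K reaches P via K → M → P.
L reaches P via L → O → T → K → M → P.
O reaches P via O → T → K → M → P.
Likewise Q, R, S, and T each reach P by chaining the stated constraints.
No chain forces J ahead of P.

K, L, M, O, Q, R, S, T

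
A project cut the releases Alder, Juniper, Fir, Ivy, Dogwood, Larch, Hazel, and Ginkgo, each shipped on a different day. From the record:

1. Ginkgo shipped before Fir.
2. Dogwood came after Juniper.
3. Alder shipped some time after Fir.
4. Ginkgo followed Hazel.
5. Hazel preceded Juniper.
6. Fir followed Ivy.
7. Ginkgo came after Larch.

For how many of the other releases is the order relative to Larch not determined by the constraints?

4

Forced after Larch: Alder, Fir, and Ginkgo.
That leaves Dogwood, Hazel, Ivy, and Juniper with no forced order relative to Larch — 4.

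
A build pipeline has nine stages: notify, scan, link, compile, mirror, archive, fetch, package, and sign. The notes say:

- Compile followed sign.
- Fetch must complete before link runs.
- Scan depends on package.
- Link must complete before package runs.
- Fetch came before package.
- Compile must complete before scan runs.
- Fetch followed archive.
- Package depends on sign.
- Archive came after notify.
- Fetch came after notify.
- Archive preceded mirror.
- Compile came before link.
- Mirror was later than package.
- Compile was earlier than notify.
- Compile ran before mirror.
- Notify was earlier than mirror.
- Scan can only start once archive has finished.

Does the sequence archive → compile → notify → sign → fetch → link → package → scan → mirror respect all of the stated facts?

no

The constraints require notify before archive, but in the proposed sequence archive appears ahead of notify. That one violation is enough.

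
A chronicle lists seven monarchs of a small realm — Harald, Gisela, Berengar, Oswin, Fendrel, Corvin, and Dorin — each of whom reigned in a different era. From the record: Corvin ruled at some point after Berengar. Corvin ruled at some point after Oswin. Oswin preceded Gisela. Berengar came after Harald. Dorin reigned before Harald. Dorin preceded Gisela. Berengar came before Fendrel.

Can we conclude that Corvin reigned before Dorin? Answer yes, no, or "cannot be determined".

Tracing the constraints gives Dorin → Harald → Berengar → Corvin, so Dorin must come before Corvin.
That means Corvin cannot be before Dorin.

no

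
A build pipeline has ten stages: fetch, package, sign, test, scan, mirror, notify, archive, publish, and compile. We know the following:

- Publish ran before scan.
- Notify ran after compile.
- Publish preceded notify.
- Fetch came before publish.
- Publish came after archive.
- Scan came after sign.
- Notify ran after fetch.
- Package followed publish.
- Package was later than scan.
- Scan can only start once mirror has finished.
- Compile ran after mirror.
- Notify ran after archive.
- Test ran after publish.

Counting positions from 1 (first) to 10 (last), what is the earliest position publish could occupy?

Archive and fetch must both come before publish — 2 forced predecessors.
Nothing else is forced ahead of publish, so its earliest slot is position 2 + 1 = 3.

3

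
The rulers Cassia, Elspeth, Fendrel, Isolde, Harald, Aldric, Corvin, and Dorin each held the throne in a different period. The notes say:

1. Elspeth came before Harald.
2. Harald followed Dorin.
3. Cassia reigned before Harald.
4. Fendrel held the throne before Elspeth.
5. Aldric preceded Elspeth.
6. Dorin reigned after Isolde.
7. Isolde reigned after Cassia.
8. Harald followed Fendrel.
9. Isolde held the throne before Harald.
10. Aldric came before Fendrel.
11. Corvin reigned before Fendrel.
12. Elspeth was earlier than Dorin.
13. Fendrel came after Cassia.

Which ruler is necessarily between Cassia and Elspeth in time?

Tracing the constraints gives Cassia → Fendrel → Elspeth, so Fendrel sits after Cassia and before Elspeth.
No other ruler is forced both after Cassia and before Elspeth.

Fendrel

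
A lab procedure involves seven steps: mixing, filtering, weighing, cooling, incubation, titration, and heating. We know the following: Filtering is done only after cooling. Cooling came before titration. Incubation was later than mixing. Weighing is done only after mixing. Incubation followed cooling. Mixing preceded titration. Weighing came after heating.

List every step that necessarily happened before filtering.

cooling

Directly stated before filtering: cooling.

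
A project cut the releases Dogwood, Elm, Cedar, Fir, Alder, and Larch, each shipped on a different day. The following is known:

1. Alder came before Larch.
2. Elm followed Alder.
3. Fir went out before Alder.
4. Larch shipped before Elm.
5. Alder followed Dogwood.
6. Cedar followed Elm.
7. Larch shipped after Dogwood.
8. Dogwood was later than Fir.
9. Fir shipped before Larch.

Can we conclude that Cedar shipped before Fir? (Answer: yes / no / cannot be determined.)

Tracing the constraints gives Fir → Alder → Elm → Cedar, so Fir must come before Cedar.
That means Cedar cannot be before Fir.

no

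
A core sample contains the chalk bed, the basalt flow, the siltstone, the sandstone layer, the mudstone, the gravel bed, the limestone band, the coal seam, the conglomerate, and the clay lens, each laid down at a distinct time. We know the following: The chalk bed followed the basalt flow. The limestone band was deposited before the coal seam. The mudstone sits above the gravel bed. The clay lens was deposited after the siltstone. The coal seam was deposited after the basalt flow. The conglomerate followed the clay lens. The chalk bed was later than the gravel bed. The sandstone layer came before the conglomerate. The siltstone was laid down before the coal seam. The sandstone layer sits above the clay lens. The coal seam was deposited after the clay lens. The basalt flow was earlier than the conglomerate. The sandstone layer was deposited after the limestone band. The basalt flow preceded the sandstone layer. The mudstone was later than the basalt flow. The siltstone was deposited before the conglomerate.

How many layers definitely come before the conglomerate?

Directly stated before the conglomerate: the basalt flow, the clay lens, the sandstone layer, and the siltstone.
The limestone band reaches the conglomerate via the limestone band → the sandstone layer → the conglomerate.
No chain forces the mudstone (or any of the others) ahead of the conglomerate.
That's the basalt flow, the clay lens, the limestone band, the sandstone layer, and the siltstone — 5 in all.

5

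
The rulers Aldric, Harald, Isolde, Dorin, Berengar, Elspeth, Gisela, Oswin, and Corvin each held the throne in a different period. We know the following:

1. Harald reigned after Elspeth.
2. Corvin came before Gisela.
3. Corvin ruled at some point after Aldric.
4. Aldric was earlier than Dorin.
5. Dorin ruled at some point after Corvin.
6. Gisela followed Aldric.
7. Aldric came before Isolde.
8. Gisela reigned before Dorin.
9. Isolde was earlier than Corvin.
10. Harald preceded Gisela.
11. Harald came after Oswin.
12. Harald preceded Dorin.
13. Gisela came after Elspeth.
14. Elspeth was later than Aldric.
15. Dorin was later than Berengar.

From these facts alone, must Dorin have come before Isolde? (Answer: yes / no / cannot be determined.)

no

Tracing the constraints gives Isolde → Corvin → Dorin, so Isolde must come before Dorin.
That means Dorin cannot be before Isolde.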